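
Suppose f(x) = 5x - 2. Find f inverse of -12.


-2


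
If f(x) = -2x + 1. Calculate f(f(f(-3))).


27


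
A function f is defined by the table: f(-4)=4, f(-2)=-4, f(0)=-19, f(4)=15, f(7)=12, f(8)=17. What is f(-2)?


Reading from the table at x = -2

-4


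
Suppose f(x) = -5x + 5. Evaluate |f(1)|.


f(1) = 0
|0| = 0

0


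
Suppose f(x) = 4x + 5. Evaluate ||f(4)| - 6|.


15


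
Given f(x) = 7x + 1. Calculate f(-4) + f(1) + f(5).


f(-4) = -27
f(1) = 8
f(5) = 36
Sum = 17

17


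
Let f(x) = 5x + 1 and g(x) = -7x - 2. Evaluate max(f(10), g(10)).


f(10) = 51
g(10) = -72
max = 51

51


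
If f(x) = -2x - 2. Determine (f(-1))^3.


f(-1) = 0
(0)^3 = 0

0


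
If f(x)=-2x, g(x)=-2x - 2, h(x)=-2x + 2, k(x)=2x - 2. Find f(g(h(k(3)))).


k(3) = 4
h(4) = -6
g(-6) = 10
f(10) = -20

-20


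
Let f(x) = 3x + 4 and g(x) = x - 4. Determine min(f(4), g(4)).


f(4) = 16
g(4) = 0
min = 0

0


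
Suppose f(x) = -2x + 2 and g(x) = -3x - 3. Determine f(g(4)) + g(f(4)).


f(g(4)) = 32
g(f(4)) = 15
Sum = 47

47


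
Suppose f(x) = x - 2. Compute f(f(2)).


f(2) = 0
f(0) = -2

-2


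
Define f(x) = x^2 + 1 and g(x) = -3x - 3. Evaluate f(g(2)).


g(2) = -9
f(-9) = 1*(-9)^2 + 1 = 82

82


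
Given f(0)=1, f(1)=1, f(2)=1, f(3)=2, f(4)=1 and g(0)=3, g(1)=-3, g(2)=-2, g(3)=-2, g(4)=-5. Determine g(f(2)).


-3


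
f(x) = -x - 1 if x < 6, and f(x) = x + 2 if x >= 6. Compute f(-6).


-6 satisfies x < 6
f(-6) = 5

5


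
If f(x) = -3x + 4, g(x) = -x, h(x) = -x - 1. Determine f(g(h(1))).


h(1) = -2
g(-2) = 2
f(2) = -2

-2


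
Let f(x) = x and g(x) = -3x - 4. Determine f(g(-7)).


g(-7) = 17
f(17) = 17

17


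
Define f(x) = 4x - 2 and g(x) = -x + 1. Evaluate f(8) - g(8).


f(8) = 30
g(8) = -7
Difference = 37

37


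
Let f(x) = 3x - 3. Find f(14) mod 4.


f(14) = 39
39 mod 4 = 3

3


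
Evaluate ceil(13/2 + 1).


13/2 = 6.5
6.5 + 1 = 7.5
ceil(7.5) = 8

8


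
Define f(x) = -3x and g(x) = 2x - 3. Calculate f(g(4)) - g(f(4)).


f(g(4)) = -15
g(f(4)) = -27
Difference = 12

12


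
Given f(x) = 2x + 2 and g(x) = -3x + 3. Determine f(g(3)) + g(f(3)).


-31


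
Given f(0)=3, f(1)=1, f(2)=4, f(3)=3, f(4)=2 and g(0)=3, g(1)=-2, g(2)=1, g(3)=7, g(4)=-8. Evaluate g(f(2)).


-8


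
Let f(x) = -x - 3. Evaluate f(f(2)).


f(2) = -5
f(-5) = 2

2


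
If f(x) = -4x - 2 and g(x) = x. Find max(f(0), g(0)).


f(0) = -2
g(0) = 0
max = 0

0


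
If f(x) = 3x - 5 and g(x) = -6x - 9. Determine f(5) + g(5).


f(5) = 10
g(5) = -39
Sum = -29

-29


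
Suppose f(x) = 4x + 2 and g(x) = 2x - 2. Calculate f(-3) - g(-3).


f(-3) = -10
g(-3) = -8
Difference = -2

-2


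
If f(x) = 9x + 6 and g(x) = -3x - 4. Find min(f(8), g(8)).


f(8) = 78
g(8) = -28
min = -28

-28


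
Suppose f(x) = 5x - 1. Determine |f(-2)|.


f(-2) = -11
|-11| = 11

11


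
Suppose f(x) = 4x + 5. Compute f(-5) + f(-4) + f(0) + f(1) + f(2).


1


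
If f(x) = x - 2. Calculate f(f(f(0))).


-6


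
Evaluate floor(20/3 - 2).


20/3 = 6.6667
6.6667 - 2 = 4.6667
floor(4.6667) = 4

4


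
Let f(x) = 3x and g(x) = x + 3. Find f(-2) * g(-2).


f(-2) = -6
g(-2) = 1
Product = -6

-6


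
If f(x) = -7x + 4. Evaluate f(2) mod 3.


f(2) = -10
-10 mod 3 = 2

2


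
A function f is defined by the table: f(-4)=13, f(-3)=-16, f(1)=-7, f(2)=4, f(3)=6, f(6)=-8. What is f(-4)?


Reading from the table at x = -4

13


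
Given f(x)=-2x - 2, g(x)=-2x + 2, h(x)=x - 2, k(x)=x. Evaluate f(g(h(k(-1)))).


k(-1) = -1
h(-1) = -3
g(-3) = 8
f(8) = -18

-18


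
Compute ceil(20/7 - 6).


20/7 = 2.8571
2.8571 - 6 = -3.1429
ceil(-3.1429) = -3

-3


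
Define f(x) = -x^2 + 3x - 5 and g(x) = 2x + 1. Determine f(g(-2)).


g(-2) = -3
f(-3) = (-1)*(-3)^2 + 3*(-3) - 5 = -23

-23


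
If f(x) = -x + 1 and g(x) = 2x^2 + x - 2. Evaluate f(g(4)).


g(4) = 34
f(34) = -33

-33


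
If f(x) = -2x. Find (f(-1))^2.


f(-1) = 2
(2)^2 = 4

4


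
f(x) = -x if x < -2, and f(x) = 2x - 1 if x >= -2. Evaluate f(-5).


-5 satisfies x < -2
f(-5) = 5

5


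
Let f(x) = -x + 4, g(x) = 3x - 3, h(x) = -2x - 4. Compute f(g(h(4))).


43


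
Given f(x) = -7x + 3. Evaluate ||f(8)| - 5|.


f(8) = -53
|-53| = 53
|53 - 5| = 48

48


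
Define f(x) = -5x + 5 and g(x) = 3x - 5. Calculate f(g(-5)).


g(-5) = -20
f(-20) = 105

105


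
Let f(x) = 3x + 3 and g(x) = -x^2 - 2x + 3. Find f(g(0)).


g(0) = 3
f(3) = 12

12


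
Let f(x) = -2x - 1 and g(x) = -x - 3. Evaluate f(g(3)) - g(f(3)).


f(g(3)) = 11
g(f(3)) = 4
Difference = 7

7


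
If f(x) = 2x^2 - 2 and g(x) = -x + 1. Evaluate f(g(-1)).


g(-1) = 2
f(2) = 2*(2)^2 - 2 = 6

6


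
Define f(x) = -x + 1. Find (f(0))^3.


1


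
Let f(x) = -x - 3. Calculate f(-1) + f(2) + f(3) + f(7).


f(-1) = -2
f(2) = -5
f(3) = -6
f(7) = -10
Sum = -23

-23


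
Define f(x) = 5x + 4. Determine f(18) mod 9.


f(18) = 94
94 mod 9 = 4

4


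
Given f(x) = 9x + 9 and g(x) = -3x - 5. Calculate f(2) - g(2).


f(2) = 27
g(2) = -11
Difference = 38

38


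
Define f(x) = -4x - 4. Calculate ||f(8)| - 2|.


f(8) = -36
|-36| = 36
|36 - 2| = 34

34


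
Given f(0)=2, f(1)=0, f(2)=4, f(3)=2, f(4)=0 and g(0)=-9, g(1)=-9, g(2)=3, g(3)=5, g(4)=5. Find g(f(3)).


3


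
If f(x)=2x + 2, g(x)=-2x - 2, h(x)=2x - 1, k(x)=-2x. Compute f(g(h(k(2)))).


k(2) = -4
h(-4) = -9
g(-9) = 16
f(16) = 34

34


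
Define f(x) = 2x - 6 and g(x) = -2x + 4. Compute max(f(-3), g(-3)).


10


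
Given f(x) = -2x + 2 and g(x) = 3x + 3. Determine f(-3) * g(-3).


f(-3) = 8
g(-3) = -6
Product = -48

-48


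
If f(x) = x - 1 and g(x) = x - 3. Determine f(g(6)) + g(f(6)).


f(g(6)) = 2
g(f(6)) = 2
Sum = 4

4


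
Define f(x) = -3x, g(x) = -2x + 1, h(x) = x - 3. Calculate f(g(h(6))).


h(6) = 3
g(3) = -5
f(-5) = 15

15


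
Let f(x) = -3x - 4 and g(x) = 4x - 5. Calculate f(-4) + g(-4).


f(-4) = 8
g(-4) = -21
Sum = -13

-13


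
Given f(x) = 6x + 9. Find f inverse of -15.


Solve 6x + 9 = -15
x = (-15 - 9) / 6 = -4

-4


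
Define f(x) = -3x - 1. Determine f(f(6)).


f(6) = -19
f(-19) = 56

56


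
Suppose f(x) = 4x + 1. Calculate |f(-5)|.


f(-5) = -19
|-19| = 19

19


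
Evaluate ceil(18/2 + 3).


18/2 = 9
9 + 3 = 12
ceil(12) = 12

12


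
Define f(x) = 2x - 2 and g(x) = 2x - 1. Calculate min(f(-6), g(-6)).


f(-6) = -14
g(-6) = -13
min = -14

-14


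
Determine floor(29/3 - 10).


29/3 = 9.6667
9.6667 - 10 = -0.3333
floor(-0.3333) = -1

-1


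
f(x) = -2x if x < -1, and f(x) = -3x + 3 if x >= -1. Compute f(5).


5 satisfies x >= -1
f(5) = -12

-12


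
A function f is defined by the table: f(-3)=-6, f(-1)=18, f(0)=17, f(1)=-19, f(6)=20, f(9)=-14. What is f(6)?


Reading from the table at x = 6

20


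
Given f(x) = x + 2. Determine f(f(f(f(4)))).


12


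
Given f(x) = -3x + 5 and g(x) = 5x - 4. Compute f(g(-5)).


g(-5) = -29
f(-29) = 92

92


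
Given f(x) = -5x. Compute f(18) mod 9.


0


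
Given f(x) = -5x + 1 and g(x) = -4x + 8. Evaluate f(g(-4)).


g(-4) = 24
f(24) = -119

-119


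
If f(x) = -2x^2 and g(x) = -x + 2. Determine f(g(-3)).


g(-3) = 5
f(5) = (-2)*(5)^2 = -50

-50


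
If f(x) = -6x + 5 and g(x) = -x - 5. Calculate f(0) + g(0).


0


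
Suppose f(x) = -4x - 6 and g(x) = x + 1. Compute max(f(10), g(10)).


f(10) = -46
g(10) = 11
max = 11

11


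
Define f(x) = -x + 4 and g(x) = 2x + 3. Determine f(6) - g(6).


f(6) = -2
g(6) = 15
Difference = -17

-17


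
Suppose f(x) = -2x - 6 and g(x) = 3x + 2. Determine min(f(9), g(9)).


f(9) = -24
g(9) = 29
min = -24

-24


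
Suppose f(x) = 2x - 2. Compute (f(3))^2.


f(3) = 4
(4)^2 = 16

16


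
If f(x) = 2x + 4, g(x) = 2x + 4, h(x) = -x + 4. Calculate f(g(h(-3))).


h(-3) = 7
g(7) = 18
f(18) = 40

40


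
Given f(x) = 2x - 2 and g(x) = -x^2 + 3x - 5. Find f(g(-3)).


g(-3) = -23
f(-23) = -48

-48


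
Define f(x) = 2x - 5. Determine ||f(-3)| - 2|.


f(-3) = -11
|-11| = 11
|11 - 2| = 9

9


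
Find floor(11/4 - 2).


11/4 = 2.75
2.75 - 2 = 0.75
floor(0.75) = 0

0


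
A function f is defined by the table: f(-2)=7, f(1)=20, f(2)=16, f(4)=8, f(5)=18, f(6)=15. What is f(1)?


Reading from the table at x = 1

20


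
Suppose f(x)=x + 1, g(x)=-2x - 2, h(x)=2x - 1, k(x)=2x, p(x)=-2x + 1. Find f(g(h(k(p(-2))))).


-39


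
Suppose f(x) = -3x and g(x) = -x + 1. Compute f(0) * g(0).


f(0) = 0
g(0) = 1
Product = 0

0


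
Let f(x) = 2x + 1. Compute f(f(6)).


f(6) = 13
f(13) = 27

27


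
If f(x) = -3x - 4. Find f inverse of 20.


Solve -3x - 4 = 20
x = (20 + 4) / (-3) = -8

-8


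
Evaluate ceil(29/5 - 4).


29/5 = 5.8
5.8 - 4 = 1.8
ceil(1.8) = 2

2


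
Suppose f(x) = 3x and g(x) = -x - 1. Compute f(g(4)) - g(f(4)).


-2


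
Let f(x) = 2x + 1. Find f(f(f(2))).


f(2) = 5
f(5) = 11
f(11) = 23

23


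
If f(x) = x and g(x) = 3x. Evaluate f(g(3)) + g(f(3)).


f(g(3)) = 9
g(f(3)) = 9
Sum = 18

18


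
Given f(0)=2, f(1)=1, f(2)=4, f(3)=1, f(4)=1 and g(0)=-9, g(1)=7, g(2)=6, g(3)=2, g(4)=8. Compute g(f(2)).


f(2) = 4
g(4) = 8

8


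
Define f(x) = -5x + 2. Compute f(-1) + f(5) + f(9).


f(-1) = 7
f(5) = -23
f(9) = -43
Sum = -59

-59


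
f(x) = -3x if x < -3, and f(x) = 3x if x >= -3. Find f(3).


3 satisfies x >= -3
f(3) = 9

9


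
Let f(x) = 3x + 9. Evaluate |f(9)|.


36


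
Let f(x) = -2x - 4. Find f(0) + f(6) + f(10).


f(0) = -4
f(6) = -16
f(10) = -24
Sum = -44

-44


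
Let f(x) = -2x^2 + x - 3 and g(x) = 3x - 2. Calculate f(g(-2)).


g(-2) = -8
f(-8) = (-2)*(-8)^2 + 1*(-8) - 3 = -139

-139


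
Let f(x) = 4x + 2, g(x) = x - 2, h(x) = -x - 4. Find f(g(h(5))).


h(5) = -9
g(-9) = -11
f(-11) = -42

-42


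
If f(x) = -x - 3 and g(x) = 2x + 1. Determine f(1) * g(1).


-12


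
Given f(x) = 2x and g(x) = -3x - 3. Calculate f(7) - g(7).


f(7) = 14
g(7) = -24
Difference = 38

38


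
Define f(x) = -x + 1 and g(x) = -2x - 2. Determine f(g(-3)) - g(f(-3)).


f(g(-3)) = -3
g(f(-3)) = -10
Difference = 7

7


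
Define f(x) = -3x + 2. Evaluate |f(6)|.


f(6) = -16
|-16| = 16

16


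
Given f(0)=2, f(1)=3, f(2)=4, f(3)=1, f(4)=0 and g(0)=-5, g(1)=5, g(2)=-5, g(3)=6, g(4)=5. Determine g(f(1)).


f(1) = 3
g(3) = 6

6


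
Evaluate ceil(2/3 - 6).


2/3 = 0.6667
0.6667 - 6 = -5.3333
ceil(-5.3333) = -5

-5


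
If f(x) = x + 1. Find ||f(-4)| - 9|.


6


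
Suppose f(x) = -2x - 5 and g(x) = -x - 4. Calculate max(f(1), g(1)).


f(1) = -7
g(1) = -5
max = -5

-5


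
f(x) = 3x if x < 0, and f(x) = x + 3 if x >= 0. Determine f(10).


10 satisfies x >= 0
f(10) = 13

13


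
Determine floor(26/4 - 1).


26/4 = 6.5
6.5 - 1 = 5.5
floor(5.5) = 5

5


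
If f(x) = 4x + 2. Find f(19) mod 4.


f(19) = 78
78 mod 4 = 2

2


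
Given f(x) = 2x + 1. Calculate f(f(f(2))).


f(2) = 5
f(5) = 11
f(11) = 23

23


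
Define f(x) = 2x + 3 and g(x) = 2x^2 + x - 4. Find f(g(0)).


-5


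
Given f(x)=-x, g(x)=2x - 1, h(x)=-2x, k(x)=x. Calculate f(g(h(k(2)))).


k(2) = 2
h(2) = -4
g(-4) = -9
f(-9) = 9

9


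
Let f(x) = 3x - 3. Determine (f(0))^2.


f(0) = -3
(-3)^2 = 9

9


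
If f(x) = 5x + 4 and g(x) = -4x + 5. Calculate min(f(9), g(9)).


f(9) = 49
g(9) = -31
min = -31

-31


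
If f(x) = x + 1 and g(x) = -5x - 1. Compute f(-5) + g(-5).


f(-5) = -4
g(-5) = 24
Sum = 20

20


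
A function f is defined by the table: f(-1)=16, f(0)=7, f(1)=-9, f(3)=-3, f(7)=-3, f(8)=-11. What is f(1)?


Reading from the table at x = 1

-9


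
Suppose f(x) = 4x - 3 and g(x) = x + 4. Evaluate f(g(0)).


g(0) = 4
f(4) = 13

13


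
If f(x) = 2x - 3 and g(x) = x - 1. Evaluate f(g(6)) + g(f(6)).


f(g(6)) = 7
g(f(6)) = 8
Sum = 15

15


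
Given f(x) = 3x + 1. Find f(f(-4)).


f(-4) = -11
f(-11) = -32

-32


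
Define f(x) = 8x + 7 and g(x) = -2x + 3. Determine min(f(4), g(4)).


f(4) = 39
g(4) = -5
min = -5

-5


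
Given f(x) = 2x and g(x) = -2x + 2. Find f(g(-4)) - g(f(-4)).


f(g(-4)) = 20
g(f(-4)) = 18
Difference = 2

2


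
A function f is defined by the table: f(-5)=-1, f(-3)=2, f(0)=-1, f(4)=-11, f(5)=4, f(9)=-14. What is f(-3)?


2


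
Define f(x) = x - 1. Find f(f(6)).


f(6) = 5
f(5) = 4

4


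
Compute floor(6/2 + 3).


6/2 = 3
3 + 3 = 6
floor(6) = 6

6


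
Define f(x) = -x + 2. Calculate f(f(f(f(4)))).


f(4) = -2
f(-2) = 4
f(4) = -2
f(-2) = 4

4


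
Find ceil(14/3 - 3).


14/3 = 4.6667
4.6667 - 3 = 1.6667
ceil(1.6667) = 2

2


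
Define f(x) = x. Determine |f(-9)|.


f(-9) = -9
|-9| = 9

9


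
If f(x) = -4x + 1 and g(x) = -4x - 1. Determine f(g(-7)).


g(-7) = 27
f(27) = -107

-107


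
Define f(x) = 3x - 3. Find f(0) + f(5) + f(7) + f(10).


f(0) = -3
f(5) = 12
f(7) = 18
f(10) = 27
Sum = 54

54


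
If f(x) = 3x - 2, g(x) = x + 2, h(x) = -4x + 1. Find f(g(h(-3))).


43


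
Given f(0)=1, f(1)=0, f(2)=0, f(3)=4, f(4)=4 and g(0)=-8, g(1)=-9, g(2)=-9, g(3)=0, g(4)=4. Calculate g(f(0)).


f(0) = 1
g(1) = -9

-9


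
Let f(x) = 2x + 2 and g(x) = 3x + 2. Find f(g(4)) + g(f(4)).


f(g(4)) = 30
g(f(4)) = 32
Sum = 62

62


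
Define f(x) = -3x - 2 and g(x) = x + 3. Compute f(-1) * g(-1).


2


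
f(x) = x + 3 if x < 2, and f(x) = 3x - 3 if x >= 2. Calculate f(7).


7 satisfies x >= 2
f(7) = 18

18


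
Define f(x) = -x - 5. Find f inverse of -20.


Solve -x - 5 = -20
x = (-20 + 5) / (-1) = 15

15


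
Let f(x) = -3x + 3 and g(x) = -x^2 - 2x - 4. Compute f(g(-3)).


g(-3) = -7
f(-7) = 24

24


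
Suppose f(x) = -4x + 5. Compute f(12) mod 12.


5


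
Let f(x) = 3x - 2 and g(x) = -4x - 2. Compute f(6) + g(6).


f(6) = 16
g(6) = -26
Sum = -10

-10


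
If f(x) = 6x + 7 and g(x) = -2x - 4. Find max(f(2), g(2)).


19


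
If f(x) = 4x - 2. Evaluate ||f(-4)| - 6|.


f(-4) = -18
|-18| = 18
|18 - 6| = 12

12


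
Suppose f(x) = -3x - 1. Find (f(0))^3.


f(0) = -1
(-1)^3 = -1

-1


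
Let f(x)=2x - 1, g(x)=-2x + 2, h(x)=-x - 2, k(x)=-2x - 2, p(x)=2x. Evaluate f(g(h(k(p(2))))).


p(2) = 4
k(4) = -10
h(-10) = 8
g(8) = -14
f(-14) = -29

-29


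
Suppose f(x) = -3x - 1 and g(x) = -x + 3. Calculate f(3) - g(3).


f(3) = -10
g(3) = 0
Difference = -10

-10


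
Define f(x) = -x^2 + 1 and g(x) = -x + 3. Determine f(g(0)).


g(0) = 3
f(3) = (-1)*(3)^2 + 1 = -8

-8


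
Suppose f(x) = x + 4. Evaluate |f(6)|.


f(6) = 10
|10| = 10

10


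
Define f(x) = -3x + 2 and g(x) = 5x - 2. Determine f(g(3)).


g(3) = 13
f(13) = -37

-37


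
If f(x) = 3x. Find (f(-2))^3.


f(-2) = -6
(-6)^3 = -216

-216


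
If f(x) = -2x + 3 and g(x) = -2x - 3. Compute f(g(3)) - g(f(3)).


f(g(3)) = 21
g(f(3)) = 3
Difference = 18

18


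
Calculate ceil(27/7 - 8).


-4


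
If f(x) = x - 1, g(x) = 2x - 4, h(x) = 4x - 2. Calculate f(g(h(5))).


h(5) = 18
g(18) = 32
f(32) = 31

31


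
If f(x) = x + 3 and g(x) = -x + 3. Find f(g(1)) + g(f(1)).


f(g(1)) = 5
g(f(1)) = -1
Sum = 4

4


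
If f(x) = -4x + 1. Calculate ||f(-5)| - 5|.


f(-5) = 21
|21| = 21
|21 - 5| = 16

16


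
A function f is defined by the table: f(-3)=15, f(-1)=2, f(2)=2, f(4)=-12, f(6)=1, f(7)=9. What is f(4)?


Reading from the table at x = 4

-12


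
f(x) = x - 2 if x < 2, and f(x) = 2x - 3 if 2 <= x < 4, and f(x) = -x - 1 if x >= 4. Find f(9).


-10


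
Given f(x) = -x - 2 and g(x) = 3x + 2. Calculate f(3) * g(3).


f(3) = -5
g(3) = 11
Product = -55

-55


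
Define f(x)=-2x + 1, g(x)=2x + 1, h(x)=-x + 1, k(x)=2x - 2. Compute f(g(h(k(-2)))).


k(-2) = -6
h(-6) = 7
g(7) = 15
f(15) = -29

-29


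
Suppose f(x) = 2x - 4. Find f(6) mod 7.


f(6) = 8
8 mod 7 = 1

1


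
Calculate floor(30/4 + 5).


30/4 = 7.5
7.5 + 5 = 12.5
floor(12.5) = 12

12


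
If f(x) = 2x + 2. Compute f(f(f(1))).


f(1) = 4
f(4) = 10
f(10) = 22

22


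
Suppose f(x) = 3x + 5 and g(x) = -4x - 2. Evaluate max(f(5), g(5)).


f(5) = 20
g(5) = -22
max = 20

20


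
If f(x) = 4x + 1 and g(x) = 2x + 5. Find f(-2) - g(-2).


-8


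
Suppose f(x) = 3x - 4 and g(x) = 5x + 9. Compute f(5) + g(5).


f(5) = 11
g(5) = 34
Sum = 45

45


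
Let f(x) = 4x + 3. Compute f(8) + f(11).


f(8) = 35
f(11) = 47
Sum = 82

82


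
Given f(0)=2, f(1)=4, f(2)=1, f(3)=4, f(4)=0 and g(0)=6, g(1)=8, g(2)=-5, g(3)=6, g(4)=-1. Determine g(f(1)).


f(1) = 4
g(4) = -1

-1


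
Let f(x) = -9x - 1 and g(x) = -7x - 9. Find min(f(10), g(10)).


f(10) = -91
g(10) = -79
min = -91

-91


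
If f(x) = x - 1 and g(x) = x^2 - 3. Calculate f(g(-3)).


g(-3) = 6
f(6) = 5

5


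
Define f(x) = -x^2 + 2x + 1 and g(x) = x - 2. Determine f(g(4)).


1


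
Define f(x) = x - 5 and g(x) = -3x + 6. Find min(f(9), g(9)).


-21


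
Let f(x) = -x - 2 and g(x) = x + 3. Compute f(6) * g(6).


f(6) = -8
g(6) = 9
Product = -72

-72


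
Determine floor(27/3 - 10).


-1


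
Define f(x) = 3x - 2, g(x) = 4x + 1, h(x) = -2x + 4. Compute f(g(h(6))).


h(6) = -8
g(-8) = -31
f(-31) = -95

-95


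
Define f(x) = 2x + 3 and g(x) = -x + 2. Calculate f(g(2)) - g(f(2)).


8


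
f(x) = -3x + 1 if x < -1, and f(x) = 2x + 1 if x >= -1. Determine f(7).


7 satisfies x >= -1
f(7) = 15

15


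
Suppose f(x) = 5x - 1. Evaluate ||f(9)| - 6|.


f(9) = 44
|44| = 44
|44 - 6| = 38

38


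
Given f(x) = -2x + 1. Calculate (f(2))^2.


f(2) = -3
(-3)^2 = 9

9


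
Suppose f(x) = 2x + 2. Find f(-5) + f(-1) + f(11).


f(-5) = -8
f(-1) = 0
f(11) = 24
Sum = 16

16


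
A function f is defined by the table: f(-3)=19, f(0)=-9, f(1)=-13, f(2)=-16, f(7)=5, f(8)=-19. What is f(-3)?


19


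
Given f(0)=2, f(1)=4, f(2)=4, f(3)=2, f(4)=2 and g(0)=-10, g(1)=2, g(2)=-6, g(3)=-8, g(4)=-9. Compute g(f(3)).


-6


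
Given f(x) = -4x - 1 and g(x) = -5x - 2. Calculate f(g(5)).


g(5) = -27
f(-27) = 107

107


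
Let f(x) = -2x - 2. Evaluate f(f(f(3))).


f(3) = -8
f(-8) = 14
f(14) = -30

-30


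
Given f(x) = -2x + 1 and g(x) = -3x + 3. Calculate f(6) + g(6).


f(6) = -11
g(6) = -15
Sum = -26

-26


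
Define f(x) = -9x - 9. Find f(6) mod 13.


f(6) = -63
-63 mod 13 = 2

2


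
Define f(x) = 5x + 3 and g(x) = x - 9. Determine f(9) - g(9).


f(9) = 48
g(9) = 0
Difference = 48

48


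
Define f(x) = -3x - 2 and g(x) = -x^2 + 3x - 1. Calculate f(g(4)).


g(4) = -5
f(-5) = 13

13


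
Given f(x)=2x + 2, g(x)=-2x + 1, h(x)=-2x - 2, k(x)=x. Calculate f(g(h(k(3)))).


k(3) = 3
h(3) = -8
g(-8) = 17
f(17) = 36

36


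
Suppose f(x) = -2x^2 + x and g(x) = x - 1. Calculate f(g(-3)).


g(-3) = -4
f(-4) = (-2)*(-4)^2 + 1*(-4) = -36

-36


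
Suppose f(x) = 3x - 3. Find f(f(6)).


42


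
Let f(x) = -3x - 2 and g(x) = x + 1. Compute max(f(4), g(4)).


f(4) = -14
g(4) = 5
max = 5

5


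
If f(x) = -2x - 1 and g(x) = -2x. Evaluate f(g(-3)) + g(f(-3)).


f(g(-3)) = -13
g(f(-3)) = -10
Sum = -23

-23


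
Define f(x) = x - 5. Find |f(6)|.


f(6) = 1
|1| = 1

1


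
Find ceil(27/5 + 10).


16


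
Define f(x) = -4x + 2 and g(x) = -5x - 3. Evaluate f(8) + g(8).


f(8) = -30
g(8) = -43
Sum = -73

-73


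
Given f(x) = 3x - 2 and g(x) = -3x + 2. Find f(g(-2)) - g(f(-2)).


f(g(-2)) = 22
g(f(-2)) = 26
Difference = -4

-4


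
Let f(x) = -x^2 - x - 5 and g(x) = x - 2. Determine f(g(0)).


g(0) = -2
f(-2) = (-1)*(-2)^2 - 1*(-2) - 5 = -7

-7


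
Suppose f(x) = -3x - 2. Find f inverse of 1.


Solve -3x - 2 = 1
x = (1 + 2) / (-3) = -1

-1


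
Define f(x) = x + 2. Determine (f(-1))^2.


1


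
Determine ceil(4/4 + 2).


4/4 = 1
1 + 2 = 3
ceil(3) = 3

3


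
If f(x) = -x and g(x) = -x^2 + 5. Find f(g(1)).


g(1) = 4
f(4) = -4

-4


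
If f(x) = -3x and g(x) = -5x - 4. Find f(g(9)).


g(9) = -49
f(-49) = 147

147


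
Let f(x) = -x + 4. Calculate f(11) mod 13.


f(11) = -7
-7 mod 13 = 6

6


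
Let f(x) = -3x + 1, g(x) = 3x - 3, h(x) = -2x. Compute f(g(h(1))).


h(1) = -2
g(-2) = -9
f(-9) = 28

28


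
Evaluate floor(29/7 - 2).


29/7 = 4.1429
4.1429 - 2 = 2.1429
floor(2.1429) = 2

2


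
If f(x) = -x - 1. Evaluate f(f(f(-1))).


f(-1) = 0
f(0) = -1
f(-1) = 0

0


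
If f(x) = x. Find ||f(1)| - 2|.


f(1) = 1
|1| = 1
|1 - 2| = 1

1


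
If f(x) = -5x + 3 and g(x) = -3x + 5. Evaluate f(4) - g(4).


f(4) = -17
g(4) = -7
Difference = -10

-10


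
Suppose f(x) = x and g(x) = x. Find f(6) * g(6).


f(6) = 6
g(6) = 6
Product = 36

36


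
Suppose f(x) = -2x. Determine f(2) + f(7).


f(2) = -4
f(7) = -14
Sum = -18

-18


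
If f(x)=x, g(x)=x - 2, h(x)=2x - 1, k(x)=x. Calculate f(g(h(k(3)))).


k(3) = 3
h(3) = 5
g(5) = 3
f(3) = 3

3


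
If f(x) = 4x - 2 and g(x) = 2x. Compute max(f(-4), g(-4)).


f(-4) = -18
g(-4) = -8
max = -8

-8


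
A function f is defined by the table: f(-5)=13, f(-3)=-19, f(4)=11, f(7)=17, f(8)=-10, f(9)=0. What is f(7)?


17


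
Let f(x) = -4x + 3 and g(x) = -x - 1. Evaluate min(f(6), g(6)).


f(6) = -21
g(6) = -7
min = -21

-21


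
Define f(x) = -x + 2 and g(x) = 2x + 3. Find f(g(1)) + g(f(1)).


f(g(1)) = -3
g(f(1)) = 5
Sum = 2

2


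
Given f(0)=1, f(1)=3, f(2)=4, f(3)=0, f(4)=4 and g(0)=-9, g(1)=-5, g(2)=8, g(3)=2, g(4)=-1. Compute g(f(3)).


f(3) = 0
g(0) = -9

-9


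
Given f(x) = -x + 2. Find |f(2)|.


f(2) = 0
|0| = 0

0


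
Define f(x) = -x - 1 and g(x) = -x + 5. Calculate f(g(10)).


g(10) = -5
f(-5) = 4

4


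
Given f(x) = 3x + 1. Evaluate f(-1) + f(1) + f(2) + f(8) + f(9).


f(-1) = -2
f(1) = 4
f(2) = 7
f(8) = 25
f(9) = 28
Sum = 62

62


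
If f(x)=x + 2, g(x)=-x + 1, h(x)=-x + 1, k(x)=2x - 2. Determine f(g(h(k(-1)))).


k(-1) = -4
h(-4) = 5
g(5) = -4
f(-4) = -2

-2


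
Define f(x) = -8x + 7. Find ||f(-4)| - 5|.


f(-4) = 39
|39| = 39
|39 - 5| = 34

34


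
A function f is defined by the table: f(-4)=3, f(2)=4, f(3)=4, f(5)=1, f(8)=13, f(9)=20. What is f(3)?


Reading from the table at x = 3

4


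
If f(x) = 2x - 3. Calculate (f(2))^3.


1


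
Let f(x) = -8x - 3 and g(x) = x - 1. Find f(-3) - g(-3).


25


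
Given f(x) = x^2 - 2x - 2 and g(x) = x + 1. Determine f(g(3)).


g(3) = 4
f(4) = 1*(4)^2 - 2*(4) - 2 = 6

6


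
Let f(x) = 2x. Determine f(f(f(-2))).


f(-2) = -4
f(-4) = -8
f(-8) = -16

-16


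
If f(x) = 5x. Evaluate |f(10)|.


f(10) = 50
|50| = 50

50


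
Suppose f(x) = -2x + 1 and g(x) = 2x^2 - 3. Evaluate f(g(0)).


7


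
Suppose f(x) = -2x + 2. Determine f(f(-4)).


-18


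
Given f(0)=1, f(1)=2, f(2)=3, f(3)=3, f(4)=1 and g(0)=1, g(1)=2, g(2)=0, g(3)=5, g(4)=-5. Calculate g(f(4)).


f(4) = 1
g(1) = 2

2


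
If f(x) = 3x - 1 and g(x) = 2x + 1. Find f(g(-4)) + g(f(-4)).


-47


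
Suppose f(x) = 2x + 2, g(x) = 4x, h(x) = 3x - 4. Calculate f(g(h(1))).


h(1) = -1
g(-1) = -4
f(-4) = -6

-6


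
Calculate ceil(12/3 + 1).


12/3 = 4
4 + 1 = 5
ceil(5) = 5

5


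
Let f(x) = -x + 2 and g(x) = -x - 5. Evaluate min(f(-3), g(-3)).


f(-3) = 5
g(-3) = -2
min = -2

-2


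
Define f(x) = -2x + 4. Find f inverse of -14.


9


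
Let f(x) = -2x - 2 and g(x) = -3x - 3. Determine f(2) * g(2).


54


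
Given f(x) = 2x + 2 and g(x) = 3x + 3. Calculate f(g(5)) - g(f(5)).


f(g(5)) = 38
g(f(5)) = 39
Difference = -1

-1


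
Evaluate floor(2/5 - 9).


2/5 = 0.4
0.4 - 9 = -8.6
floor(-8.6) = -9

-9


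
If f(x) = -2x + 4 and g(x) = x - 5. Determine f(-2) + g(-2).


f(-2) = 8
g(-2) = -7
Sum = 1

1


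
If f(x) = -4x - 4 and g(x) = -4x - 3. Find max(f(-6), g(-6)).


f(-6) = 20
g(-6) = 21
max = 21

21


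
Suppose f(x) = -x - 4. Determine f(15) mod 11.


f(15) = -19
-19 mod 11 = 3

3


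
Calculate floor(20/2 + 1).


20/2 = 10
10 + 1 = 11
floor(11) = 11

11


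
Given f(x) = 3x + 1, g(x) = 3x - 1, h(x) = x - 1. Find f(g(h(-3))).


h(-3) = -4
g(-4) = -13
f(-13) = -38

-38


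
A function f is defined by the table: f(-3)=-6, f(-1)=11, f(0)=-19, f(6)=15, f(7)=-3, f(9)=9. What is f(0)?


-19


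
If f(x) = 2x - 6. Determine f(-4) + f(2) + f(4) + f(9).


f(-4) = -14
f(2) = -2
f(4) = 2
f(9) = 12
Sum = -2

-2


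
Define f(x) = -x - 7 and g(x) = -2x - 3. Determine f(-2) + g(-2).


f(-2) = -5
g(-2) = 1
Sum = -4

-4


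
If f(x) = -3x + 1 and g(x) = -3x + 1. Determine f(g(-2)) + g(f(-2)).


f(g(-2)) = -20
g(f(-2)) = -20
Sum = -40

-40


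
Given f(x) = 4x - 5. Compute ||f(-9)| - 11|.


f(-9) = -41
|-41| = 41
|41 - 11| = 30

30


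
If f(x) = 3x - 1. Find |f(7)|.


f(7) = 20
|20| = 20

20


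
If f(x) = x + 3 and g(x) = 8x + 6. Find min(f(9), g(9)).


f(9) = 12
g(9) = 78
min = 12

12


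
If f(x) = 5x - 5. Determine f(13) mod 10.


f(13) = 60
60 mod 10 = 0

0


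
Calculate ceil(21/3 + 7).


21/3 = 7
7 + 7 = 14
ceil(14) = 14

14


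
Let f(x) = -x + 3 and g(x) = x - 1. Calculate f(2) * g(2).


f(2) = 1
g(2) = 1
Product = 1

1


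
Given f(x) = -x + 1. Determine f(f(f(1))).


0


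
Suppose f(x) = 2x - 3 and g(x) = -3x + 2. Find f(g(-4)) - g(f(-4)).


f(g(-4)) = 25
g(f(-4)) = 35
Difference = -10

-10


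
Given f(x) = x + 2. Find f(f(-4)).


0


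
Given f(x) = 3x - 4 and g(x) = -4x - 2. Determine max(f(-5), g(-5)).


f(-5) = -19
g(-5) = 18
max = 18

18


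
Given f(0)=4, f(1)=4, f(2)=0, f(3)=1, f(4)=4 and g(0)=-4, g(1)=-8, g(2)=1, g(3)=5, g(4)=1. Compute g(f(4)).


f(4) = 4
g(4) = 1

1


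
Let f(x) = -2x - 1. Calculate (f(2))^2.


f(2) = -5
(-5)^2 = 25

25


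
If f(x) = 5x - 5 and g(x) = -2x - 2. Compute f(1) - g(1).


4


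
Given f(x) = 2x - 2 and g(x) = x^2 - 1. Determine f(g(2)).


g(2) = 3
f(3) = 4

4


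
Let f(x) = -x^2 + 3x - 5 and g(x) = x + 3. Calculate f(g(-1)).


g(-1) = 2
f(2) = (-1)*(2)^2 + 3*(2) - 5 = -3

-3


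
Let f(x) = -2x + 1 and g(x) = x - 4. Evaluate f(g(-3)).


g(-3) = -7
f(-7) = 15

15


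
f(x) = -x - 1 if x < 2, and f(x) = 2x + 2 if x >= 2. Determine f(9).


9 satisfies x >= 2
f(9) = 20

20


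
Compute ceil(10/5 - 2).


0


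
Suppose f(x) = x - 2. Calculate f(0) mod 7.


5


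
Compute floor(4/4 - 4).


4/4 = 1
1 - 4 = -3
floor(-3) = -3

-3


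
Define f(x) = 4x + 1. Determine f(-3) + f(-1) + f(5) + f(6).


f(-3) = -11
f(-1) = -3
f(5) = 21
f(6) = 25
Sum = 32

32


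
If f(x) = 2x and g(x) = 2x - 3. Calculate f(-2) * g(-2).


f(-2) = -4
g(-2) = -7
Product = 28

28


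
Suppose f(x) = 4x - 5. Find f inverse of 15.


Solve 4x - 5 = 15
x = (15 + 5) / 4 = 5

5


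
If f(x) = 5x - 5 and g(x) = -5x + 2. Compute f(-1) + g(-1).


f(-1) = -10
g(-1) = 7
Sum = -3

-3


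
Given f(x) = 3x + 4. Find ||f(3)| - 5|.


f(3) = 13
|13| = 13
|13 - 5| = 8

8


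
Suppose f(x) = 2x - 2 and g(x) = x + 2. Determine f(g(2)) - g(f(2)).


f(g(2)) = 6
g(f(2)) = 4
Difference = 2

2


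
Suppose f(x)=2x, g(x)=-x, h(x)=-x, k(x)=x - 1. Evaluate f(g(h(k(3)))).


k(3) = 2
h(2) = -2
g(-2) = 2
f(2) = 4

4


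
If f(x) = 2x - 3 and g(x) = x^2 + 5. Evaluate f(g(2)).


15


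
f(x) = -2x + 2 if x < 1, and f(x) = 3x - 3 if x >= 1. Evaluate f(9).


9 satisfies x >= 1
f(9) = 24

24


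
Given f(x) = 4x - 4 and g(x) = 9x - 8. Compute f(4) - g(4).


-16


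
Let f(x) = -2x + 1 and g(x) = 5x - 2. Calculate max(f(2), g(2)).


8


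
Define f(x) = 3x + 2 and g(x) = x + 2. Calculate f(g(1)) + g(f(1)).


f(g(1)) = 11
g(f(1)) = 7
Sum = 18

18


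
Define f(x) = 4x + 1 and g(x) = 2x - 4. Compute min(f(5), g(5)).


f(5) = 21
g(5) = 6
min = 6

6


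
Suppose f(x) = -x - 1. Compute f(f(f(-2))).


f(-2) = 1
f(1) = -2
f(-2) = 1

1


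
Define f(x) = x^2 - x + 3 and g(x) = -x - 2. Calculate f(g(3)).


g(3) = -5
f(-5) = 1*(-5)^2 - 1*(-5) + 3 = 33

33


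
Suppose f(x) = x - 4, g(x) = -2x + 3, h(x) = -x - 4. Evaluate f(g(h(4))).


15


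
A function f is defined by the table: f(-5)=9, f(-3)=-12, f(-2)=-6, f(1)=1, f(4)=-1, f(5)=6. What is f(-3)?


Reading from the table at x = -3

-12


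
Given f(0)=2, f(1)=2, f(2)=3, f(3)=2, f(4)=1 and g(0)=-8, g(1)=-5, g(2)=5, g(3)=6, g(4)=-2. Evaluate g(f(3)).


f(3) = 2
g(2) = 5

5


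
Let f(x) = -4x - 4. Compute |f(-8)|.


f(-8) = 28
|28| = 28

28


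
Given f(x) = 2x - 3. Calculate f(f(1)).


f(1) = -1
f(-1) = -5

-5


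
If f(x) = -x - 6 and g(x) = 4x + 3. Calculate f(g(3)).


-21


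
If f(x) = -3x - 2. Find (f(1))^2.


f(1) = -5
(-5)^2 = 25

25


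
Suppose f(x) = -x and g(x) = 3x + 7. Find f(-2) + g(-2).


f(-2) = 2
g(-2) = 1
Sum = 3

3


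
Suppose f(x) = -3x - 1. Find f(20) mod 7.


f(20) = -61
-61 mod 7 = 2

2


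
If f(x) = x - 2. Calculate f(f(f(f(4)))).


f(4) = 2
f(2) = 0
f(0) = -2
f(-2) = -4

-4


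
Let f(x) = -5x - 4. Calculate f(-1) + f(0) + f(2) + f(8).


-61


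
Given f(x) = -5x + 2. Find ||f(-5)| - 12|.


f(-5) = 27
|27| = 27
|27 - 12| = 15

15


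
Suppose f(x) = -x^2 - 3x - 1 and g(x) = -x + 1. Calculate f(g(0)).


g(0) = 1
f(1) = (-1)*(1)^2 - 3*(1) - 1 = -5

-5


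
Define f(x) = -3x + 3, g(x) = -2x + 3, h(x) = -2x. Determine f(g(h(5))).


-66


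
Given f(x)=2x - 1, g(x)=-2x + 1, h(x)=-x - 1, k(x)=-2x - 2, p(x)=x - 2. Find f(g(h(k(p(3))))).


p(3) = 1
k(1) = -4
h(-4) = 3
g(3) = -5
f(-5) = -11

-11


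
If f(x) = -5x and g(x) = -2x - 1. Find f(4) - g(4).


f(4) = -20
g(4) = -9
Difference = -11

-11


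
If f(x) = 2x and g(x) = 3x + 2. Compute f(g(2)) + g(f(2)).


f(g(2)) = 16
g(f(2)) = 14
Sum = 30

30


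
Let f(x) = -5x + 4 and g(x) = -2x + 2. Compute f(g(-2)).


g(-2) = 6
f(6) = -26

-26


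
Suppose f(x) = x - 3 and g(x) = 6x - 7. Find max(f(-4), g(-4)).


f(-4) = -7
g(-4) = -31
max = -7

-7


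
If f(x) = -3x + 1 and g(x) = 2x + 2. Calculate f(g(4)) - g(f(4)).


f(g(4)) = -29
g(f(4)) = -20
Difference = -9

-9


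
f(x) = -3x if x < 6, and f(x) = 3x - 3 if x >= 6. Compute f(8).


8 satisfies x >= 6
f(8) = 21

21


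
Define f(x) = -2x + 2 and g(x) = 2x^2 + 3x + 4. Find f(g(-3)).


g(-3) = 13
f(13) = -24

-24


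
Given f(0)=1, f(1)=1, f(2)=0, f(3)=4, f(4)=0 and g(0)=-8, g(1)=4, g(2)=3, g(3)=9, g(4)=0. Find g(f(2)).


f(2) = 0
g(0) = -8

-8


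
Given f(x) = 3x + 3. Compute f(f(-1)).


f(-1) = 0
f(0) = 3

3


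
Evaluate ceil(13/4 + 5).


13/4 = 3.25
3.25 + 5 = 8.25
ceil(8.25) = 9

9


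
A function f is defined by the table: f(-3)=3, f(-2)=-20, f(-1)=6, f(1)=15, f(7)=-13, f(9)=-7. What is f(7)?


Reading from the table at x = 7

-13


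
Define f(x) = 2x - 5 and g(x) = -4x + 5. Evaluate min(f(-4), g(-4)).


f(-4) = -13
g(-4) = 21
min = -13

-13


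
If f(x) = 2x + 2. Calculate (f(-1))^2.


f(-1) = 0
(0)^2 = 0

0


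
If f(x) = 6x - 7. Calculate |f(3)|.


11


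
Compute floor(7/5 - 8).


7/5 = 1.4
1.4 - 8 = -6.6
floor(-6.6) = -7

-7


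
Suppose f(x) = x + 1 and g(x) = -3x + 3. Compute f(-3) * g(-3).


f(-3) = -2
g(-3) = 12
Product = -24

-24


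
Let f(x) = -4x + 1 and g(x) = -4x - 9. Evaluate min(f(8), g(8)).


f(8) = -31
g(8) = -41
min = -41

-41


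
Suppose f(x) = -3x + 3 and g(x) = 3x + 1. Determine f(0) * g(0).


f(0) = 3
g(0) = 1
Product = 3

3


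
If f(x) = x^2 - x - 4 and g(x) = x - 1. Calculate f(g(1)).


-4


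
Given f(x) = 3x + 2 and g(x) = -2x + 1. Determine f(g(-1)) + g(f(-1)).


f(g(-1)) = 11
g(f(-1)) = 3
Sum = 14

14


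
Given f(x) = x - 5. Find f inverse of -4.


Solve x - 5 = -4
x = (-4 + 5) / 1 = 1

1


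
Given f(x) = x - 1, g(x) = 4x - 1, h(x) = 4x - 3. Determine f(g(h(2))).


h(2) = 5
g(5) = 19
f(19) = 18

18


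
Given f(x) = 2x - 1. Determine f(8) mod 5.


f(8) = 15
15 mod 5 = 0

0


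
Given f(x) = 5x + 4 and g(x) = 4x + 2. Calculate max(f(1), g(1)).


f(1) = 9
g(1) = 6
max = 9

9


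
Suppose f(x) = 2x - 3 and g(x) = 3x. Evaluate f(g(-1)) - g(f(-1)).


f(g(-1)) = -9
g(f(-1)) = -15
Difference = 6

6


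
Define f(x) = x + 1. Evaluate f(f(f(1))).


4


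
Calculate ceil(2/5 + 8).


2/5 = 0.4
0.4 + 8 = 8.4
ceil(8.4) = 9

9


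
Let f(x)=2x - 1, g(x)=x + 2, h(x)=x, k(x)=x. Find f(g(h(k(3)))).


k(3) = 3
h(3) = 3
g(3) = 5
f(5) = 9

9


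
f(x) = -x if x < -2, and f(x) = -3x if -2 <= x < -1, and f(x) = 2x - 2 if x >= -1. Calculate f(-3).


-3 satisfies x < -2
f(-3) = 3

3


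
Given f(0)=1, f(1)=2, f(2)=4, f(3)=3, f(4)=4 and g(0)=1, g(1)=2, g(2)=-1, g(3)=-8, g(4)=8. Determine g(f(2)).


f(2) = 4
g(4) = 8

8


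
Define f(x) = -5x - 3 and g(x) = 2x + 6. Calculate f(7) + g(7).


f(7) = -38
g(7) = 20
Sum = -18

-18


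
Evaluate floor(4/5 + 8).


4/5 = 0.8
0.8 + 8 = 8.8
floor(8.8) = 8

8


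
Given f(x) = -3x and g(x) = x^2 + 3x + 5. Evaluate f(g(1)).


g(1) = 9
f(9) = -27

-27


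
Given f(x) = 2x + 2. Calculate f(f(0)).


f(0) = 2
f(2) = 6

6


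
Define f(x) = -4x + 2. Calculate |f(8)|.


30


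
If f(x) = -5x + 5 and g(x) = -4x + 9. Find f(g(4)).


g(4) = -7
f(-7) = 40

40


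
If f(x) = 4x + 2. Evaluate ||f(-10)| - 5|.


f(-10) = -38
|-38| = 38
|38 - 5| = 33

33


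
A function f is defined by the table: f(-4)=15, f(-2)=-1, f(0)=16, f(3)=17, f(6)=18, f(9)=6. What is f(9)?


Reading from the table at x = 9

6


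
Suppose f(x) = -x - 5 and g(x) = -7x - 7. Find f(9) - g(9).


f(9) = -14
g(9) = -70
Difference = 56

56


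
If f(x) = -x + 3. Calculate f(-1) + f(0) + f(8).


f(-1) = 4
f(0) = 3
f(8) = -5
Sum = 2

2


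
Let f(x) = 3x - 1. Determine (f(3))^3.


f(3) = 8
(8)^3 = 512

512


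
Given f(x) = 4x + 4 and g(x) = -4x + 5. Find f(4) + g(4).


f(4) = 20
g(4) = -11
Sum = 9

9


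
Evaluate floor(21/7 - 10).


21/7 = 3
3 - 10 = -7
floor(-7) = -7

-7


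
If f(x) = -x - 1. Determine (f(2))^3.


f(2) = -3
(-3)^3 = -27

-27


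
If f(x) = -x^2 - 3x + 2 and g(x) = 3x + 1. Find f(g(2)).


g(2) = 7
f(7) = (-1)*(7)^2 - 3*(7) + 2 = -68

-68


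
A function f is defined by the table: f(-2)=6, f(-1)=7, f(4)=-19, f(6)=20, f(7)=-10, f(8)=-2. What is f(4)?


Reading from the table at x = 4

-19


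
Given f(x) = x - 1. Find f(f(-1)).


f(-1) = -2
f(-2) = -3

-3


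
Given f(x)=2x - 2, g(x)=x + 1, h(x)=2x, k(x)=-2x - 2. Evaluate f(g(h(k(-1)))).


k(-1) = 0
h(0) = 0
g(0) = 1
f(1) = 0

0


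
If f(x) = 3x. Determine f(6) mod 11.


f(6) = 18
18 mod 11 = 7

7


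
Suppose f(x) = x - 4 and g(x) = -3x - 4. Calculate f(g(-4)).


g(-4) = 8
f(8) = 4

4


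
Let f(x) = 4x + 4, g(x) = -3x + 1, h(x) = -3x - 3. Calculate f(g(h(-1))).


h(-1) = 0
g(0) = 1
f(1) = 8

8


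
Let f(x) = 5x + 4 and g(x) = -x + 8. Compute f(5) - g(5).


f(5) = 29
g(5) = 3
Difference = 26

26


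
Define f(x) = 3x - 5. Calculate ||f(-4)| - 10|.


f(-4) = -17
|-17| = 17
|17 - 10| = 7

7


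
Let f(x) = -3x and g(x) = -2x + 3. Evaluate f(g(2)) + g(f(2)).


f(g(2)) = 3
g(f(2)) = 15
Sum = 18

18


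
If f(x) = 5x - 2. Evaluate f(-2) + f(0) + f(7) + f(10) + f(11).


f(-2) = -12
f(0) = -2
f(7) = 33
f(10) = 48
f(11) = 53
Sum = 120

120


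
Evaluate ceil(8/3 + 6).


8/3 = 2.6667
2.6667 + 6 = 8.6667
ceil(8.6667) = 9

9


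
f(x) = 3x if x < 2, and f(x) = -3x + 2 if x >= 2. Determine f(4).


4 satisfies x >= 2
f(4) = -10

-10


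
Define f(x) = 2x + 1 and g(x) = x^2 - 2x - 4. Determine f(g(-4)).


g(-4) = 20
f(20) = 41

41


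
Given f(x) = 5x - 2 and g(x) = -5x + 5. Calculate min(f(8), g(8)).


f(8) = 38
g(8) = -35
min = -35

-35


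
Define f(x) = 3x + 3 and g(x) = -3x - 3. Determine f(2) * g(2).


f(2) = 9
g(2) = -9
Product = -81

-81


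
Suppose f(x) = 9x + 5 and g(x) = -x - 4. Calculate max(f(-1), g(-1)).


f(-1) = -4
g(-1) = -3
max = -3

-3


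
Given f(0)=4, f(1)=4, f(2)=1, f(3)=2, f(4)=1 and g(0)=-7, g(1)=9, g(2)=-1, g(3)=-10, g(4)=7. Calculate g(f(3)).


f(3) = 2
g(2) = -1

-1


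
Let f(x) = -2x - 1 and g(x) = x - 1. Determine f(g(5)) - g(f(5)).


f(g(5)) = -9
g(f(5)) = -12
Difference = 3

3


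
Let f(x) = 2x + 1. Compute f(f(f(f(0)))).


f(0) = 1
f(1) = 3
f(3) = 7
f(7) = 15

15


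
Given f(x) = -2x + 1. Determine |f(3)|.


5


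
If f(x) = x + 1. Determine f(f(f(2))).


f(2) = 3
f(3) = 4
f(4) = 5

5


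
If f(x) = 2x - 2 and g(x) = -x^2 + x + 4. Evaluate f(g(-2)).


g(-2) = -2
f(-2) = -6

-6


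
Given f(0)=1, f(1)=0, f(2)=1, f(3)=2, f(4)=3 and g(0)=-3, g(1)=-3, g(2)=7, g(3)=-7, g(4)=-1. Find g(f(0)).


-3


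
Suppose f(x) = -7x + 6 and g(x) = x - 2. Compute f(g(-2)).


g(-2) = -4
f(-4) = 34

34


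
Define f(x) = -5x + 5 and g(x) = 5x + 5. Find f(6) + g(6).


f(6) = -25
g(6) = 35
Sum = 10

10


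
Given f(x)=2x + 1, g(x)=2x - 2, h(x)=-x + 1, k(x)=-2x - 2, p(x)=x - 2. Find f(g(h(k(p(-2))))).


p(-2) = -4
k(-4) = 6
h(6) = -5
g(-5) = -12
f(-12) = -23

-23


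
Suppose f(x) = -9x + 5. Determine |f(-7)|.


f(-7) = 68
|68| = 68

68


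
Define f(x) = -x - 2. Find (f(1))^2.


f(1) = -3
(-3)^2 = 9

9


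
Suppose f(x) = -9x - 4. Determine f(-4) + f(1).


19


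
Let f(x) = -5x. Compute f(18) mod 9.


f(18) = -90
-90 mod 9 = 0

0


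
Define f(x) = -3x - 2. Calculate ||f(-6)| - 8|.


8


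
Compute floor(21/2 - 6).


21/2 = 10.5
10.5 - 6 = 4.5
floor(4.5) = 4

4


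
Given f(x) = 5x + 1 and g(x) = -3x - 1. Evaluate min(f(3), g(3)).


f(3) = 16
g(3) = -10
min = -10

-10


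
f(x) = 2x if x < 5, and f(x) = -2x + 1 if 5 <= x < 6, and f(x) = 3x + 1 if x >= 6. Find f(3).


6


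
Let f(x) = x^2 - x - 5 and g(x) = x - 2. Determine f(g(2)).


-5


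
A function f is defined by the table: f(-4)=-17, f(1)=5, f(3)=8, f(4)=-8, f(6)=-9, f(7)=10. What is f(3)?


Reading from the table at x = 3

8


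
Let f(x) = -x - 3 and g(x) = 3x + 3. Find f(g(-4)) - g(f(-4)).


f(g(-4)) = 6
g(f(-4)) = 6
Difference = 0

0


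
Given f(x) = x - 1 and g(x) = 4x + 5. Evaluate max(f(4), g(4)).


f(4) = 3
g(4) = 21
max = 21

21


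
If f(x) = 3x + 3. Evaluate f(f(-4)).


f(-4) = -9
f(-9) = -24

-24


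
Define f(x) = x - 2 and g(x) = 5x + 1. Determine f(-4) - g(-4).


f(-4) = -6
g(-4) = -19
Difference = 13

13


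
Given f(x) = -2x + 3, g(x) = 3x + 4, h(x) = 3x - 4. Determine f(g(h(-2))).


h(-2) = -10
g(-10) = -26
f(-26) = 55

55
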